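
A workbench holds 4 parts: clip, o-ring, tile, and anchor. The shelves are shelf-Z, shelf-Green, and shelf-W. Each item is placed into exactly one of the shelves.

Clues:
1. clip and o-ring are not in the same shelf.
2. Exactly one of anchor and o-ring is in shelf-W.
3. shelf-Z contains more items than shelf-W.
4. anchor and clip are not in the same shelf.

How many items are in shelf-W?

1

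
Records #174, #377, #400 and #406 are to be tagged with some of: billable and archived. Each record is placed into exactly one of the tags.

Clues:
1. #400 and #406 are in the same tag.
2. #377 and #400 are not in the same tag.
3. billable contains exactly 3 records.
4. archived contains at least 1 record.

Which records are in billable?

billable = {#174, #400, #406}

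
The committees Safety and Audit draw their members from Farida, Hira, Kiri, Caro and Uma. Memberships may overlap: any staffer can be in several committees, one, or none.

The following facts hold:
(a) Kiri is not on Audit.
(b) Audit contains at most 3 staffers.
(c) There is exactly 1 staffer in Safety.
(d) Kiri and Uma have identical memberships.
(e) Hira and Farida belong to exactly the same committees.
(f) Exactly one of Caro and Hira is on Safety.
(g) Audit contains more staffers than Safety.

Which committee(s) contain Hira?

From (a): Kiri ∉ Audit.
(d): Uma matches Kiri: Uma ∉ Audit.
Suppose Hira ∈ Safety: no assignment then satisfies all the clues, so Hira ∉ Safety.

Hira: Audit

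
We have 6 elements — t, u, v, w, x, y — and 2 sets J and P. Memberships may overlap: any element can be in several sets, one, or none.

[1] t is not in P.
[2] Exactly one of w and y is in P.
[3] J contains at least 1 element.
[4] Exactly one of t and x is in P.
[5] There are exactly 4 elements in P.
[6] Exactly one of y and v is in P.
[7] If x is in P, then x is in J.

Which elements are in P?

P = {u, v, w, x}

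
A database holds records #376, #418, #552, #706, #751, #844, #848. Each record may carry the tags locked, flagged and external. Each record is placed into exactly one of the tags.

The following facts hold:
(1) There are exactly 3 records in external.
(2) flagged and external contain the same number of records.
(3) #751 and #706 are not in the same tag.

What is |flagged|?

3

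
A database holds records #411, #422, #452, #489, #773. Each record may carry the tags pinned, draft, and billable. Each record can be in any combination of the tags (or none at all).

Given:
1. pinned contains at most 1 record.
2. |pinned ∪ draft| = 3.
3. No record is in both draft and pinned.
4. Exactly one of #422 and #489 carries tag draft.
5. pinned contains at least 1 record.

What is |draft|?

2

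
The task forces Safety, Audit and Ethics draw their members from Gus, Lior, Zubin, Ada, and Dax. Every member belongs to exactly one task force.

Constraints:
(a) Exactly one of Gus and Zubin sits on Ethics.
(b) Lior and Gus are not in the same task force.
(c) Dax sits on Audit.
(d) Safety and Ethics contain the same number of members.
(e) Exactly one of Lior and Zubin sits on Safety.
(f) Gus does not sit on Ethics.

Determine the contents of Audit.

From (c): Dax ∈ Audit.
From (f): Gus ∉ Ethics.
(a) (exactly one): Zubin ∈ Ethics.
(e) (exactly one): Lior ∈ Safety.
(b): Gus ∉ Safety.
Only one task force left: Gus ∈ Audit.
Suppose Ada ∉ Audit: no assignment then satisfies all the clues, so Ada ∈ Audit.

Audit = {Ada, Dax, Gus}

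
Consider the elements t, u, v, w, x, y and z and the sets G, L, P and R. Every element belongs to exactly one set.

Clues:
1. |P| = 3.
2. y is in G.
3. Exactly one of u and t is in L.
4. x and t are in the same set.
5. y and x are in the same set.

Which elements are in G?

G = {t, x, y}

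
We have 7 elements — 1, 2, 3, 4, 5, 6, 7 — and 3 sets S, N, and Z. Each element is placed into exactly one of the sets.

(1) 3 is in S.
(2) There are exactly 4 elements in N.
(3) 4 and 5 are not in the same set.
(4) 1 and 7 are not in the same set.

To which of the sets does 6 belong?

From (1): 3 ∈ S.
Suppose 6 ∈ S: no assignment then satisfies all the clues, so 6 ∉ S.

6: N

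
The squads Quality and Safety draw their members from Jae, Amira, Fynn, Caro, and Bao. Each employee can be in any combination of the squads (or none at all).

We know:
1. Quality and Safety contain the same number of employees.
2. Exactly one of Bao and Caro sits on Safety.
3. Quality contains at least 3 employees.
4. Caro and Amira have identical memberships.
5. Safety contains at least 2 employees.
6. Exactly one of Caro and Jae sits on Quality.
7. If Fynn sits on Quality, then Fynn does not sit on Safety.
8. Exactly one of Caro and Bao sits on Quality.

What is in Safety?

Safety = {Amira, Caro, Jae}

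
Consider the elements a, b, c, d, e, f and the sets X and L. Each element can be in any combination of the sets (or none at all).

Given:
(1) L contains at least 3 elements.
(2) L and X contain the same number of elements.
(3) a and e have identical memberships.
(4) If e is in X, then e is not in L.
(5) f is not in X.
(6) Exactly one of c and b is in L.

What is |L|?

3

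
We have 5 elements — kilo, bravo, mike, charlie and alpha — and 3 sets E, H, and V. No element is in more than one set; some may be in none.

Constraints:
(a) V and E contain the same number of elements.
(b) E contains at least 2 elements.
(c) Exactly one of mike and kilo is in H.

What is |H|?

1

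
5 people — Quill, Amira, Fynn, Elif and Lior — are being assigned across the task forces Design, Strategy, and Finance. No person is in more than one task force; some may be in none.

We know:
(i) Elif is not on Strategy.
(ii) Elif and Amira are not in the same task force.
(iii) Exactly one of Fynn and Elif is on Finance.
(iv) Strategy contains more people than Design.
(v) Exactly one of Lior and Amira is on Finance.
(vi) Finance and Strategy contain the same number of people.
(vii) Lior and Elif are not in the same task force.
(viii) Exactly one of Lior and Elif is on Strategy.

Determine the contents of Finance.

From (i): Elif ∉ Strategy.
(viii) (exactly one): Lior ∈ Strategy.
(v) (exactly one): Amira ∈ Finance.
(ii): Elif ∉ Finance.
(iii) (exactly one): Fynn ∈ Finance.
Suppose Quill ∈ Finance: no assignment then satisfies all the clues, so Quill ∉ Finance.

Finance = {Amira, Fynn}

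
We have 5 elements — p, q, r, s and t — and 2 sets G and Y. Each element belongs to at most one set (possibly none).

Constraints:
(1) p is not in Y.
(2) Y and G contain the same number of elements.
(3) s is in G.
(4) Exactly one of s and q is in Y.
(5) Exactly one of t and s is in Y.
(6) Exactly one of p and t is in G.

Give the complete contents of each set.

G = {p, s}; Y = {q, t}

From (1): p ∉ Y.
From (3): s ∈ G.
(4) (exactly one): q ∈ Y.
(5) (exactly one): t ∈ Y.
(6) (exactly one): p ∈ G.
Suppose r ∈ G: no assignment then satisfies all the clues, so r ∉ G.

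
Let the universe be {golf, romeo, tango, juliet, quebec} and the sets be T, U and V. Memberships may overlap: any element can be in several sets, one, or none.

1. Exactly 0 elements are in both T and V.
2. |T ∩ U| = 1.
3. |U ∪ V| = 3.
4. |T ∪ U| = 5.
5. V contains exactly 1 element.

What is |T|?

3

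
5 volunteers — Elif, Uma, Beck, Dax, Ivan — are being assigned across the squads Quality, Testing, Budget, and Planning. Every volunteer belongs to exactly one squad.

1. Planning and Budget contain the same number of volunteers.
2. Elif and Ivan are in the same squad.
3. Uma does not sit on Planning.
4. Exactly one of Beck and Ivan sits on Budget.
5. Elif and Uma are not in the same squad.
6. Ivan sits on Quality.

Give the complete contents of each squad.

Quality = {Elif, Ivan}; Testing = {Uma}; Budget = {Beck}; Planning = {Dax}

From (3): Uma ∉ Planning.
From (6): Ivan ∈ Quality.
(2): Elif matches Ivan: Elif ∈ Quality.
(4) (exactly one): Beck ∈ Budget.
(5): Uma ∉ Quality.
Suppose Uma ∉ Testing: no assignment then satisfies all the clues, so Uma ∈ Testing.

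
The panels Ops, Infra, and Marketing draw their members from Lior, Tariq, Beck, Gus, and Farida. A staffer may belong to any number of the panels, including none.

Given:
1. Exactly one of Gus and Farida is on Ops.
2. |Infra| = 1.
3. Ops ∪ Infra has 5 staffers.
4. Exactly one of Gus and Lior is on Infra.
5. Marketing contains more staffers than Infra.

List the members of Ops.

Ops = {Beck, Farida, Lior, Tariq}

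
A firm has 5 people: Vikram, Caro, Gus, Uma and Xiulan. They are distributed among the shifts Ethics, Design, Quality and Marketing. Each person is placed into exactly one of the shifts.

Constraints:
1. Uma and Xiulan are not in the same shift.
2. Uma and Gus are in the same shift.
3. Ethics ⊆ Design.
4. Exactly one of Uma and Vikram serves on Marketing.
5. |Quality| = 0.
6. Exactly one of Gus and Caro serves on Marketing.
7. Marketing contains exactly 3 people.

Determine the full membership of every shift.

Ethics = {}; Design = {Gus, Uma}; Quality = {}; Marketing = {Caro, Vikram, Xiulan}

(5): Quality already has 0, so the rest are out.
Suppose Vikram ∈ Ethics: no assignment then satisfies all the clues, so Vikram ∉ Ethics.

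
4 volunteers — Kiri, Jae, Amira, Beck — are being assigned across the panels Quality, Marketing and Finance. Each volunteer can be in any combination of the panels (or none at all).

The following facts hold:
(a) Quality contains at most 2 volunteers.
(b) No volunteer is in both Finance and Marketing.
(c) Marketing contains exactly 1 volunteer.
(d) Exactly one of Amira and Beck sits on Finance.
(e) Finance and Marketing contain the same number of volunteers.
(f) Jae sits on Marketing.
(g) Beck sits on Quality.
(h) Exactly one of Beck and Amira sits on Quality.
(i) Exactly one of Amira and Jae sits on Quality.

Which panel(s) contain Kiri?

From (f): Jae ∈ Marketing.
From (g): Beck ∈ Quality.
(b) (disjoint): Jae ∉ Finance.
(c): Marketing already has 1, so the rest are out.
(h) (exactly one): Amira ∉ Quality.
(i) (exactly one): Jae ∈ Quality.
(a): Quality already has 2, so the rest are out.
Suppose Kiri ∈ Finance: no assignment then satisfies all the clues, so Kiri ∉ Finance.

Kiri: none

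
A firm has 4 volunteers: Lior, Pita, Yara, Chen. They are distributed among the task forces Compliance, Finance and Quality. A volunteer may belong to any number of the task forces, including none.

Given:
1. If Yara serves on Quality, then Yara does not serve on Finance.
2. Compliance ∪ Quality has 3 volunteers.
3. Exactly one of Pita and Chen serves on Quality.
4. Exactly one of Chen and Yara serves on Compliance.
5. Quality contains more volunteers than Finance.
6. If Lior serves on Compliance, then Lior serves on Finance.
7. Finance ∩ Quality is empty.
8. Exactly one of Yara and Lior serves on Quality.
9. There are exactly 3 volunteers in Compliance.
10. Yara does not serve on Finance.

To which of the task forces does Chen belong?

Chen: none

From (10): Yara ∉ Finance.
Suppose Chen ∈ Compliance: no assignment then satisfies all the clues, so Chen ∉ Compliance.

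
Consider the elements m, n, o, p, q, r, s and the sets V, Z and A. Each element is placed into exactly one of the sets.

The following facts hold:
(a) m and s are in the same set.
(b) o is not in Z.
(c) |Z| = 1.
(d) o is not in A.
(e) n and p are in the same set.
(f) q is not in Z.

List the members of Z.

Z = {r}

From (b): o ∉ Z.
From (d): o ∉ A.
From (f): q ∉ Z.
Only one set left: o ∈ V.
Suppose m ∈ Z: no assignment then satisfies all the clues, so m ∉ Z.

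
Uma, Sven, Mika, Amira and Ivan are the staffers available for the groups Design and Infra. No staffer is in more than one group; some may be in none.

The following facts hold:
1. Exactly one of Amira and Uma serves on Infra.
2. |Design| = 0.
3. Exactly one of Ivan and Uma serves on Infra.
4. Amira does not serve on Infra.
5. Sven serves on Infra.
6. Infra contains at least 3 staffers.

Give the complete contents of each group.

From (4): Amira ∉ Infra.
From (5): Sven ∈ Infra.
(1) (exactly one): Uma ∈ Infra.
(2): Design already has 0, so the rest are out.
(3) (exactly one): Ivan ∉ Infra.
(6): only 3 candidates remain for Infra, so all are in.

Design = {}; Infra = {Mika, Sven, Uma}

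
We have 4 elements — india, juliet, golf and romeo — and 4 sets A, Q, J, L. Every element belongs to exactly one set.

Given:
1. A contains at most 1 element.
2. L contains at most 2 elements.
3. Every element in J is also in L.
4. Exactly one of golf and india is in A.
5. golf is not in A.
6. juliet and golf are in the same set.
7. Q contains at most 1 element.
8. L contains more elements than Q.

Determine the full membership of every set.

A = {india}; Q = {romeo}; J = {}; L = {golf, juliet}

From (5): golf ∉ A.
(4) (exactly one): india ∈ A.
(6): juliet matches golf: juliet ∉ A.
(1): A already has 1, so the rest are out.
Suppose juliet ∈ Q: no assignment then satisfies all the clues, so juliet ∉ Q.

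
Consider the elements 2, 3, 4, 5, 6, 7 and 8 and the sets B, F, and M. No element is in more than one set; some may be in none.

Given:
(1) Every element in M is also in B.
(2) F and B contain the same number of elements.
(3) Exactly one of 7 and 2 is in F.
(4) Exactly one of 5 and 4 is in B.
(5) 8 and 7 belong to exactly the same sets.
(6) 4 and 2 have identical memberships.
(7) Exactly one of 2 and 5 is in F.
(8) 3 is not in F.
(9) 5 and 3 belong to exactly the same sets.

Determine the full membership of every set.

From (8): 3 ∉ F.
(9): 5 matches 3: 5 ∉ F.
(7) (exactly one): 2 ∈ F.
(3) (exactly one): 7 ∉ F.
(5): 8 matches 7: 8 ∉ F.
(6): 4 matches 2: 4 ∉ B.
(6): 4 matches 2: 4 ∈ F.
(4) (exactly one): 5 ∈ B.
(9): 3 matches 5: 3 ∈ B.
Suppose 6 ∈ B: no assignment then satisfies all the clues, so 6 ∉ B.

B = {3, 5}; F = {2, 4}; M = {}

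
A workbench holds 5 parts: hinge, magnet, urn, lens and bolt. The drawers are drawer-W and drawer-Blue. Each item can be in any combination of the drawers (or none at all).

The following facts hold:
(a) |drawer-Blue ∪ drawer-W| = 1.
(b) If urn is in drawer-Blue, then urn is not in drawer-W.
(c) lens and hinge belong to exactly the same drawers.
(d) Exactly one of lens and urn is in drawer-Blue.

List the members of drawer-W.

drawer-W = {}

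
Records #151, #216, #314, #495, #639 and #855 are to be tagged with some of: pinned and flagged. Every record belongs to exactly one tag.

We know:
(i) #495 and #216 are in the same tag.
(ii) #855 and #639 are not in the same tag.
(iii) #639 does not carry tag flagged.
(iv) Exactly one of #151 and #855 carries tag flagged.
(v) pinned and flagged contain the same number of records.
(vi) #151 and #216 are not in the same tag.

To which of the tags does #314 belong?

#314: pinned

From (iii): #639 ∉ flagged.
Only one tag left: #639 ∈ pinned.
(ii): #855 ∉ pinned.
Only one tag left: #855 ∈ flagged.
(iv) (exactly one): #151 ∉ flagged.
Only one tag left: #151 ∈ pinned.
(vi): #216 ∉ pinned.
Only one tag left: #216 ∈ flagged.
(i): #495 matches #216: #495 ∉ pinned.
(i): #495 matches #216: #495 ∈ flagged.
Suppose #314 ∉ pinned: no assignment then satisfies all the clues, so #314 ∈ pinned.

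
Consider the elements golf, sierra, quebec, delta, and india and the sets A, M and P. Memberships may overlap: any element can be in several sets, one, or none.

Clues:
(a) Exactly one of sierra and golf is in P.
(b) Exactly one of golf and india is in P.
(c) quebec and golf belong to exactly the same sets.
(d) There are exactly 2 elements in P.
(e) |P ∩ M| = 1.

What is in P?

P = {india, sierra}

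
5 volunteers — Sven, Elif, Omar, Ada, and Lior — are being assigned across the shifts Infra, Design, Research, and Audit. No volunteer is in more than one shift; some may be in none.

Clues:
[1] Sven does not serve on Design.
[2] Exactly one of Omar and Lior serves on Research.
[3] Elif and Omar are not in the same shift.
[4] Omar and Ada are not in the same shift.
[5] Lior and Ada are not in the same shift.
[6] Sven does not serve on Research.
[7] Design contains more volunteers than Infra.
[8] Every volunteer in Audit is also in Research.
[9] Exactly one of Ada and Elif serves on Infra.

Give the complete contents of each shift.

Infra = {Ada}; Design = {Elif, Lior}; Research = {Omar}; Audit = {}

From (1): Sven ∉ Design.
From (6): Sven ∉ Research.
(8) contrapositive: Sven ∉ Audit.
Suppose Sven ∈ Infra: no assignment then satisfies all the clues, so Sven ∉ Infra.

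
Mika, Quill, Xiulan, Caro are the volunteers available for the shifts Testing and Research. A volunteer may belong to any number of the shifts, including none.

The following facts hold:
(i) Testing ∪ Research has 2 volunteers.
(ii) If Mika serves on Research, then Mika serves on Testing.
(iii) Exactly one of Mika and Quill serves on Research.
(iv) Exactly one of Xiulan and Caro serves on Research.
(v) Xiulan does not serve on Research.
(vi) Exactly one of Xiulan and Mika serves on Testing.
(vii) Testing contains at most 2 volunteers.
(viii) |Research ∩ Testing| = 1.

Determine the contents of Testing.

Testing = {Mika}

From (v): Xiulan ∉ Research.
(iv) (exactly one): Caro ∈ Research.
Suppose Mika ∉ Testing: no assignment then satisfies all the clues, so Mika ∈ Testing.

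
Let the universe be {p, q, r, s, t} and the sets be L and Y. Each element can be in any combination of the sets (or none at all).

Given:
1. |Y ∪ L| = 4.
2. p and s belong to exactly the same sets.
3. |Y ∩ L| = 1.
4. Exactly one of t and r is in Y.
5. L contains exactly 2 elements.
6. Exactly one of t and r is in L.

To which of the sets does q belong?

q: L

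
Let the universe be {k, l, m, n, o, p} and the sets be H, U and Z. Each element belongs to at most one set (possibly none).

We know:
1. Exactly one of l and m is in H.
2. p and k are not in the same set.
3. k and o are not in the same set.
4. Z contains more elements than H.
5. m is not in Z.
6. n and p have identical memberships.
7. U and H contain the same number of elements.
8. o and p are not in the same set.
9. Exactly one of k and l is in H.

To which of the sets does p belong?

p: Z

From (5): m ∉ Z.
Suppose p ∈ H: no assignment then satisfies all the clues, so p ∉ H.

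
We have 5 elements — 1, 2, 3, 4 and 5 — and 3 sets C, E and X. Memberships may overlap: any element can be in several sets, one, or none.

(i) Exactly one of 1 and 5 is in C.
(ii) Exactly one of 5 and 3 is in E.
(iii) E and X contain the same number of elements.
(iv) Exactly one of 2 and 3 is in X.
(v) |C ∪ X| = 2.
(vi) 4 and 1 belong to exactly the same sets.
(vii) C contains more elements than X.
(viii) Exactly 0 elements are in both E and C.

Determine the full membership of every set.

C = {2, 5}; E = {3}; X = {2}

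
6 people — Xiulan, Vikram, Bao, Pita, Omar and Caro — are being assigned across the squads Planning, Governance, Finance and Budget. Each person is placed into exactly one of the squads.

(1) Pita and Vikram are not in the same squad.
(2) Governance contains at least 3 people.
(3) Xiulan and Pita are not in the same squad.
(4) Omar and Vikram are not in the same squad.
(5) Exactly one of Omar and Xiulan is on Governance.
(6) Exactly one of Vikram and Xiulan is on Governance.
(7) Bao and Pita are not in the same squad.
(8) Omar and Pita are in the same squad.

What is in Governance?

Governance = {Bao, Caro, Xiulan}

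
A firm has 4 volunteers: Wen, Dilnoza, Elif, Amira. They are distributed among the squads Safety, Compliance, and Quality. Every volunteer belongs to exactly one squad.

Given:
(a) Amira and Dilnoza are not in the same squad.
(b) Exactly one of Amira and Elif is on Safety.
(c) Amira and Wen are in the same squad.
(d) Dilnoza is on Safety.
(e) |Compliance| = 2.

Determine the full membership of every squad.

Safety = {Dilnoza, Elif}; Compliance = {Amira, Wen}; Quality = {}

From (d): Dilnoza ∈ Safety.
(a): Amira ∉ Safety.
(b) (exactly one): Elif ∈ Safety.
(c): Wen matches Amira: Wen ∉ Safety.
(e): only 2 candidates remain for Compliance, so all are in.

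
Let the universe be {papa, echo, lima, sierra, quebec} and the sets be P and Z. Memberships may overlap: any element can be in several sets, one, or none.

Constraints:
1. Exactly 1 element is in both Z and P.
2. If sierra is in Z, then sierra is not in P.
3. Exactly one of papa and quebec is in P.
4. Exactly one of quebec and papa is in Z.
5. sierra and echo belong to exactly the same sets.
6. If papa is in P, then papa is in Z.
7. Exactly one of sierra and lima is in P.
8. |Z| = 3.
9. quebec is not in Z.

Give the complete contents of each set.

P = {lima, papa}; Z = {echo, papa, sierra}

From (9): quebec ∉ Z.
(4) (exactly one): papa ∈ Z.
Suppose papa ∉ P: no assignment then satisfies all the clues, so papa ∈ P.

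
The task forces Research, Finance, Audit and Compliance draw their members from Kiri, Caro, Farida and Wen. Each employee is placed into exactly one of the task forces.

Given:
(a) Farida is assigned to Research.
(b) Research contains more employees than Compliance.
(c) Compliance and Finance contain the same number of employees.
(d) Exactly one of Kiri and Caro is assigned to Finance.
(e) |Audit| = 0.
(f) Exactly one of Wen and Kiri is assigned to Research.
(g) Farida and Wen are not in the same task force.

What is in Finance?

Finance = {Caro}

From (a): Farida ∈ Research.
(e): Audit already has 0, so the rest are out.
(g): Wen ∉ Research.
(f) (exactly one): Kiri ∈ Research.
(d) (exactly one): Caro ∈ Finance.
Suppose Wen ∈ Finance: no assignment then satisfies all the clues, so Wen ∉ Finance.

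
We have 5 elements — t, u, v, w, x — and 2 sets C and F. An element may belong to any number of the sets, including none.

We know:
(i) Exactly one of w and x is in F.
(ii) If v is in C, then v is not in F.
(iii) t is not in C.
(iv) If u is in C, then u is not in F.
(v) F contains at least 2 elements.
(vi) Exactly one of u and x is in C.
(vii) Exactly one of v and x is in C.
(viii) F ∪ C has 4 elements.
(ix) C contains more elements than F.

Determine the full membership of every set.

C = {u, v, w}; F = {t, w}

From (iii): t ∉ C.
Suppose t ∉ F: no assignment then satisfies all the clues, so t ∈ F.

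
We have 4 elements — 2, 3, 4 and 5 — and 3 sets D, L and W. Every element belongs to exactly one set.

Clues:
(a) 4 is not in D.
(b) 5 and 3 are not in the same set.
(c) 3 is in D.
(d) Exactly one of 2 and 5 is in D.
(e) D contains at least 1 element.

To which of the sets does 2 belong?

2: D

From (a): 4 ∉ D.
From (c): 3 ∈ D.
(b): 5 ∉ D.
(d) (exactly one): 2 ∈ D.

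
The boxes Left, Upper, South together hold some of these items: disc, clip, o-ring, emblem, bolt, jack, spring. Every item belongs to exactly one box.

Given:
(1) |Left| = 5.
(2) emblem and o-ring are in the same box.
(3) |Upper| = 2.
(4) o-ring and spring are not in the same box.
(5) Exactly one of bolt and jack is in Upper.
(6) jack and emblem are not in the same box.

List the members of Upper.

Upper = {jack, spring}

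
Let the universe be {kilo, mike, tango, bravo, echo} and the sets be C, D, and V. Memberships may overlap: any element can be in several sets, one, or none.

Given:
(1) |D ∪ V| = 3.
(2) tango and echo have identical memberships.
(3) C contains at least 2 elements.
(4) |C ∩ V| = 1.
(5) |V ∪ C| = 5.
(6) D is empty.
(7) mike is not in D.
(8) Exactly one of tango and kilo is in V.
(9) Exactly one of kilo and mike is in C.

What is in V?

V = {bravo, kilo, mike}

From (7): mike ∉ D.
(6): D already has 0, so the rest are out.
Suppose kilo ∉ V: no assignment then satisfies all the clues, so kilo ∈ V.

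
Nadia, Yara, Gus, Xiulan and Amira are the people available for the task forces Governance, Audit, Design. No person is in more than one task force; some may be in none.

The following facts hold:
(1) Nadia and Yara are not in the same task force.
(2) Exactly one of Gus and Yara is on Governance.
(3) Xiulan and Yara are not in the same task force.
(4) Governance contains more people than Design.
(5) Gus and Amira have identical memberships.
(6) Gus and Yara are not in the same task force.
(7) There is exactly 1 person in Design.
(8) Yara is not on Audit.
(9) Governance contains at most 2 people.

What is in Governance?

Governance = {Amira, Gus}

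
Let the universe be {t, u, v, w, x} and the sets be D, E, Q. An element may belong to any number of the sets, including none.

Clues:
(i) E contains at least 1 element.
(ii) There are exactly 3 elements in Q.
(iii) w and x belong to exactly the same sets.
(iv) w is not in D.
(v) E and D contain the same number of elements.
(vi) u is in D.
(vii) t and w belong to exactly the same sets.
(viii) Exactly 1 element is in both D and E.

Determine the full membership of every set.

D = {u}; E = {u}; Q = {t, w, x}

From (iv): w ∉ D.
From (vi): u ∈ D.
(iii): x matches w: x ∉ D.
(vii): t matches w: t ∉ D.
Suppose t ∈ E: no assignment then satisfies all the clues, so t ∉ E.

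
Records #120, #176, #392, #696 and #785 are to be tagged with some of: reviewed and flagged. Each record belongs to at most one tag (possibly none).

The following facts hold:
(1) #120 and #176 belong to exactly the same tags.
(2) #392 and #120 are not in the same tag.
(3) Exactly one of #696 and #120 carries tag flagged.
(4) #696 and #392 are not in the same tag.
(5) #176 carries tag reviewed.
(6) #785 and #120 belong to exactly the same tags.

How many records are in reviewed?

From (5): #176 ∈ reviewed.
(1): #120 matches #176: #120 ∈ reviewed.
(2): #392 ∉ reviewed.
(3) (exactly one): #696 ∈ flagged.
(4): #392 ∉ flagged.
(6): #785 matches #120: #785 ∈ reviewed.

3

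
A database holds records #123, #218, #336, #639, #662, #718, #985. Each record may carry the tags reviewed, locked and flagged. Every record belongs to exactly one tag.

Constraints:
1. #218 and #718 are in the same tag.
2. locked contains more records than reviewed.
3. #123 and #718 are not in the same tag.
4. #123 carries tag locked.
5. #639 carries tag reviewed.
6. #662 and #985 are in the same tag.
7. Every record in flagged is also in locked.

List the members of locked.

locked = {#123, #336, #662, #985}

From (4): #123 ∈ locked.
From (5): #639 ∈ reviewed.
(3): #718 ∉ locked.
(7) contrapositive: #718 ∉ flagged.
Only one tag left: #718 ∈ reviewed.
(1): #218 matches #718: #218 ∈ reviewed.
Suppose #336 ∉ locked: no assignment then satisfies all the clues, so #336 ∈ locked.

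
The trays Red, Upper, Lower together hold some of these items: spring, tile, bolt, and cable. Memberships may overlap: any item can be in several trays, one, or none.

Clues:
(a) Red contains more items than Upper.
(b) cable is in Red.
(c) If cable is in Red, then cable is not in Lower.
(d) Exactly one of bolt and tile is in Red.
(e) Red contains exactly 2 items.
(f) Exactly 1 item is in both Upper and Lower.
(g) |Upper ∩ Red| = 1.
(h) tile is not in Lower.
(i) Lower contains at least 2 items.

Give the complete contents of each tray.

Red = {bolt, cable}; Upper = {bolt}; Lower = {bolt, spring}

From (b): cable ∈ Red.
From (h): tile ∉ Lower.
(c): cable ∉ Lower.
(i): only 2 candidates remain for Lower, so all are in.
Suppose spring ∈ Red: no assignment then satisfies all the clues, so spring ∉ Red.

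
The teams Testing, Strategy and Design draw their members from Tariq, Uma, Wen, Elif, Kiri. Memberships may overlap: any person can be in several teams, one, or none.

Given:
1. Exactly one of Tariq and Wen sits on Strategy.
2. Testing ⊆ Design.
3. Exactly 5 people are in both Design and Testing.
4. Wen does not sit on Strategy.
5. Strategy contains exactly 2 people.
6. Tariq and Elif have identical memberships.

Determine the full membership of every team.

Testing = {Elif, Kiri, Tariq, Uma, Wen}; Strategy = {Elif, Tariq}; Design = {Elif, Kiri, Tariq, Uma, Wen}

From (4): Wen ∉ Strategy.
(1) (exactly one): Tariq ∈ Strategy.
(6): Elif matches Tariq: Elif ∈ Strategy.
(5): Strategy already has 2, so the rest are out.
Suppose Tariq ∉ Testing: no assignment then satisfies all the clues, so Tariq ∈ Testing.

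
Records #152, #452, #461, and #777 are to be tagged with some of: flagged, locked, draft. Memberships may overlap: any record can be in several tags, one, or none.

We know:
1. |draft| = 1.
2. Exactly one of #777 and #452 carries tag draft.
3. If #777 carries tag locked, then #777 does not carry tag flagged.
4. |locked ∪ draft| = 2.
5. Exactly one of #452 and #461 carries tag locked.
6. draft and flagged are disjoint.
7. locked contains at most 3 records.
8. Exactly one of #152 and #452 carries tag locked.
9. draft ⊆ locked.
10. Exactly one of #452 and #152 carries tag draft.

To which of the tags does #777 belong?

#777: locked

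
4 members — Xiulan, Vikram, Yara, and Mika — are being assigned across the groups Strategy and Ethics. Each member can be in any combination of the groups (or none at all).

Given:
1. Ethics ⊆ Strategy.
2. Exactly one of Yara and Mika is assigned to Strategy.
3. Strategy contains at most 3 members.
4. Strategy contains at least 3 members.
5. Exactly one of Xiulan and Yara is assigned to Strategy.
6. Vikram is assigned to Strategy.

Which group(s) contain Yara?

Yara: none

From (6): Vikram ∈ Strategy.
Suppose Yara ∈ Strategy: no assignment then satisfies all the clues, so Yara ∉ Strategy.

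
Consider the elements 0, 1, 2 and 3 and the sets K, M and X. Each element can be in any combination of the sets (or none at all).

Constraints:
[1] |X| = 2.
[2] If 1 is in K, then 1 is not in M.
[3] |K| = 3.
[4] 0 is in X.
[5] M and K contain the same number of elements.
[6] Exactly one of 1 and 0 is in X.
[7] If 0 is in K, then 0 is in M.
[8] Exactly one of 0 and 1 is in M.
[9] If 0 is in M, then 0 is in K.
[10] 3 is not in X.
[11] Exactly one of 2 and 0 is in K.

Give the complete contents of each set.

K = {0, 1, 3}; M = {0, 2, 3}; X = {0, 2}

From (4): 0 ∈ X.
From (10): 3 ∉ X.
(6) (exactly one): 1 ∉ X.
(1): only 2 candidates remain for X, so all are in.
Suppose 0 ∉ K: no assignment then satisfies all the clues, so 0 ∈ K.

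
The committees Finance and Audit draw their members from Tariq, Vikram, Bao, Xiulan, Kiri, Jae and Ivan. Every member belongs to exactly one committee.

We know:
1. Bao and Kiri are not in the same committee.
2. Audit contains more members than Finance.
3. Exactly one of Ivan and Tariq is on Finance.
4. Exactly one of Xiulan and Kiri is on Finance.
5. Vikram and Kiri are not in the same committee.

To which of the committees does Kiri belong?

Kiri: Finance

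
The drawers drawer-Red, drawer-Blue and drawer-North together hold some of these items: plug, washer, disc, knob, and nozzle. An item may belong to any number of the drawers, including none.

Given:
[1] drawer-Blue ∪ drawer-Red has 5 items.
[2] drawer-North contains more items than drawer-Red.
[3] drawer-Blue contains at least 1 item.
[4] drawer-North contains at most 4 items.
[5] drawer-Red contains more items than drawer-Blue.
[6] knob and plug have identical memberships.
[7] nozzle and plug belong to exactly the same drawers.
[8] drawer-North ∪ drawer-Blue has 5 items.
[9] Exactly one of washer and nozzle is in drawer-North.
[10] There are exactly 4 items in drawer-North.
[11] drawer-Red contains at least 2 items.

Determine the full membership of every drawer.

drawer-Red = {knob, nozzle, plug}; drawer-Blue = {disc, washer}; drawer-North = {disc, knob, nozzle, plug}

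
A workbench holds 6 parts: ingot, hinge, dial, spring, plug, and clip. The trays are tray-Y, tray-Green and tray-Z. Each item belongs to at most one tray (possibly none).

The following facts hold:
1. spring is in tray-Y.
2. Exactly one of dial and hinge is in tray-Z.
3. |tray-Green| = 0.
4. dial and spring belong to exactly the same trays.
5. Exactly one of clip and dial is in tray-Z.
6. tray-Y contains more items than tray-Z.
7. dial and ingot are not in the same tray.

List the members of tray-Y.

From (1): spring ∈ tray-Y.
(3): tray-Green already has 0, so the rest are out.
(4): dial matches spring: dial ∈ tray-Y.
(5) (exactly one): clip ∈ tray-Z.
(7): ingot ∉ tray-Y.
(2) (exactly one): hinge ∈ tray-Z.
Suppose plug ∉ tray-Y: no assignment then satisfies all the clues, so plug ∈ tray-Y.

tray-Y = {dial, plug, spring}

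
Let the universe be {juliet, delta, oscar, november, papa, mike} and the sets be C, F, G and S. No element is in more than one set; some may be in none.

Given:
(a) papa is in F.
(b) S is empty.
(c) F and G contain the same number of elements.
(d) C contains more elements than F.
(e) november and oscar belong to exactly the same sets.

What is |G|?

1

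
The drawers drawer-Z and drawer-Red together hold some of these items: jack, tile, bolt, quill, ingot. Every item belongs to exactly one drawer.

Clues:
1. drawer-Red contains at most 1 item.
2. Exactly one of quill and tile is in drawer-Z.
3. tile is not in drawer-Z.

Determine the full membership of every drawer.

drawer-Z = {bolt, ingot, jack, quill}; drawer-Red = {tile}

From (3): tile ∉ drawer-Z.
(2) (exactly one): quill ∈ drawer-Z.
Only one drawer left: tile ∈ drawer-Red.
(1): drawer-Red already has 1, so the rest are out.
Only one drawer left: jack ∈ drawer-Z.
Only one drawer left: bolt ∈ drawer-Z.
Only one drawer left: ingot ∈ drawer-Z.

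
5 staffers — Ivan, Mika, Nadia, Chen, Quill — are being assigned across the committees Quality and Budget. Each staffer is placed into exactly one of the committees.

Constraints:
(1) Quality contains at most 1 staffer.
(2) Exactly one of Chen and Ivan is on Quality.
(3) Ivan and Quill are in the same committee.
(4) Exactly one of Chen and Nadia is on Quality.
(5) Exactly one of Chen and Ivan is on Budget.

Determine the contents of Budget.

Budget = {Ivan, Mika, Nadia, Quill}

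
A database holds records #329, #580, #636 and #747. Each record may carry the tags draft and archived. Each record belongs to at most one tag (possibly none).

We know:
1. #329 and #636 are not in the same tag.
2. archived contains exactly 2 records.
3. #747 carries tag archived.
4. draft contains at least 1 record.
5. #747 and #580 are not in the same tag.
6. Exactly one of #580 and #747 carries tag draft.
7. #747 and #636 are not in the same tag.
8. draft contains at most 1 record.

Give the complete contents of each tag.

draft = {#580}; archived = {#329, #747}

From (3): #747 ∈ archived.
(5): #580 ∉ archived.
(6) (exactly one): #580 ∈ draft.
(7): #636 ∉ archived.
(8): draft already has 1, so the rest are out.
(2): only 2 candidates remain for archived, so all are in.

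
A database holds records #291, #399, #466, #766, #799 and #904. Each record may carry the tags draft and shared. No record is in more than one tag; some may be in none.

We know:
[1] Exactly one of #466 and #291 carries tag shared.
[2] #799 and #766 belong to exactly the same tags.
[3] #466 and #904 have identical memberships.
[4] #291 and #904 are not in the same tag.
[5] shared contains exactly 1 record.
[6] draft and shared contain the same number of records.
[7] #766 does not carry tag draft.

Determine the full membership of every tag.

From (7): #766 ∉ draft.
(2): #799 matches #766: #799 ∉ draft.
Suppose #291 ∈ draft: no assignment then satisfies all the clues, so #291 ∉ draft.

draft = {#399}; shared = {#291}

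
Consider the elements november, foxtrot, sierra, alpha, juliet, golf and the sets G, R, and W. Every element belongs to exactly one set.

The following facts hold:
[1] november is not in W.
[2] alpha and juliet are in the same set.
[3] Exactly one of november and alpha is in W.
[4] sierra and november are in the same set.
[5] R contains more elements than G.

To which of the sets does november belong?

november: R

From (1): november ∉ W.
(3) (exactly one): alpha ∈ W.
(4): sierra matches november: sierra ∉ W.
(2): juliet matches alpha: juliet ∉ G.
(2): juliet matches alpha: juliet ∉ R.
(2): juliet matches alpha: juliet ∈ W.
Suppose november ∈ G: no assignment then satisfies all the clues, so november ∉ G.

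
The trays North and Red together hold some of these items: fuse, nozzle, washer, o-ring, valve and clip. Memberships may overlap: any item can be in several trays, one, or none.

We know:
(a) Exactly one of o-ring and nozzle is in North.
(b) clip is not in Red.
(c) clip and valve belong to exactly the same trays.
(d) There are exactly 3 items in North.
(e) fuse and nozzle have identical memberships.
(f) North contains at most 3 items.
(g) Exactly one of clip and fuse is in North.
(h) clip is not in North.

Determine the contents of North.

North = {fuse, nozzle, washer}

From (b): clip ∉ Red.
From (h): clip ∉ North.
(c): valve matches clip: valve ∉ North.
(c): valve matches clip: valve ∉ Red.
(g) (exactly one): fuse ∈ North.
(e): nozzle matches fuse: nozzle ∈ North.
(a) (exactly one): o-ring ∉ North.
(d): only 3 candidates remain for North, so all are in.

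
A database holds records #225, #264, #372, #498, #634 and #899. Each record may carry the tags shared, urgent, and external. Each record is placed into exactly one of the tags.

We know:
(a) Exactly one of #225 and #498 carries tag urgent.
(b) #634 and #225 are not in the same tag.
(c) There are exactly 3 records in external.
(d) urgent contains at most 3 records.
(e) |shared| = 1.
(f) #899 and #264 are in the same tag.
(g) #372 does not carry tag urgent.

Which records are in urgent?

From (g): #372 ∉ urgent.
Suppose #225 ∈ urgent: no assignment then satisfies all the clues, so #225 ∉ urgent.

urgent = {#498, #634}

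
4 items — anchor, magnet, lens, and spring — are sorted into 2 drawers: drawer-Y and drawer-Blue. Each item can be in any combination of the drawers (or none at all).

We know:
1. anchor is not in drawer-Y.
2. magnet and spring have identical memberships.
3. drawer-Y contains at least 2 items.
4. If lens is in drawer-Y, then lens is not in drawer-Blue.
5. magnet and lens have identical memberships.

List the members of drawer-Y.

drawer-Y = {lens, magnet, spring}

From (1): anchor ∉ drawer-Y.
Suppose magnet ∉ drawer-Y: no assignment then satisfies all the clues, so magnet ∈ drawer-Y.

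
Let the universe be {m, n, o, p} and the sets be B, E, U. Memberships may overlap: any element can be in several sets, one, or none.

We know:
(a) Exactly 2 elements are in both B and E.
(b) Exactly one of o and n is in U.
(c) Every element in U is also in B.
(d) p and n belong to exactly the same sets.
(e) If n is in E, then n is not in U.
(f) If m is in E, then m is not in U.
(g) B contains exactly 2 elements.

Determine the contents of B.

B = {m, o}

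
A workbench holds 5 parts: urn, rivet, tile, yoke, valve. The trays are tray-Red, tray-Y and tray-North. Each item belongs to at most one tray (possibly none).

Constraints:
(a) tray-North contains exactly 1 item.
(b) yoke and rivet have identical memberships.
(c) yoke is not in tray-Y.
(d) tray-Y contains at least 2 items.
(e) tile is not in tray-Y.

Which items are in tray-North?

tray-North = {tile}

From (c): yoke ∉ tray-Y.
From (e): tile ∉ tray-Y.
(b): rivet matches yoke: rivet ∉ tray-Y.
(d): only 2 candidates remain for tray-Y, so all are in.
Suppose rivet ∈ tray-North: no assignment then satisfies all the clues, so rivet ∉ tray-North.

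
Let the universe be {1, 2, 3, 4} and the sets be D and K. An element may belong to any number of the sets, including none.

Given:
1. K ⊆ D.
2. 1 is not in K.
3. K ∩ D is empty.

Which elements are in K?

K = {}

From (2): 1 ∉ K.
Suppose 2 ∈ K: no assignment then satisfies all the clues, so 2 ∉ K.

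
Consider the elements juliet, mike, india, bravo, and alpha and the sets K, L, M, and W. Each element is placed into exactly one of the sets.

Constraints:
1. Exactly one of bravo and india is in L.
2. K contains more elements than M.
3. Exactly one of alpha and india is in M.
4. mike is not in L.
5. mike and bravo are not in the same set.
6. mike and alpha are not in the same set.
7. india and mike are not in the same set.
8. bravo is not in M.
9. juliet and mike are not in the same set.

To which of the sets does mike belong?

mike: W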